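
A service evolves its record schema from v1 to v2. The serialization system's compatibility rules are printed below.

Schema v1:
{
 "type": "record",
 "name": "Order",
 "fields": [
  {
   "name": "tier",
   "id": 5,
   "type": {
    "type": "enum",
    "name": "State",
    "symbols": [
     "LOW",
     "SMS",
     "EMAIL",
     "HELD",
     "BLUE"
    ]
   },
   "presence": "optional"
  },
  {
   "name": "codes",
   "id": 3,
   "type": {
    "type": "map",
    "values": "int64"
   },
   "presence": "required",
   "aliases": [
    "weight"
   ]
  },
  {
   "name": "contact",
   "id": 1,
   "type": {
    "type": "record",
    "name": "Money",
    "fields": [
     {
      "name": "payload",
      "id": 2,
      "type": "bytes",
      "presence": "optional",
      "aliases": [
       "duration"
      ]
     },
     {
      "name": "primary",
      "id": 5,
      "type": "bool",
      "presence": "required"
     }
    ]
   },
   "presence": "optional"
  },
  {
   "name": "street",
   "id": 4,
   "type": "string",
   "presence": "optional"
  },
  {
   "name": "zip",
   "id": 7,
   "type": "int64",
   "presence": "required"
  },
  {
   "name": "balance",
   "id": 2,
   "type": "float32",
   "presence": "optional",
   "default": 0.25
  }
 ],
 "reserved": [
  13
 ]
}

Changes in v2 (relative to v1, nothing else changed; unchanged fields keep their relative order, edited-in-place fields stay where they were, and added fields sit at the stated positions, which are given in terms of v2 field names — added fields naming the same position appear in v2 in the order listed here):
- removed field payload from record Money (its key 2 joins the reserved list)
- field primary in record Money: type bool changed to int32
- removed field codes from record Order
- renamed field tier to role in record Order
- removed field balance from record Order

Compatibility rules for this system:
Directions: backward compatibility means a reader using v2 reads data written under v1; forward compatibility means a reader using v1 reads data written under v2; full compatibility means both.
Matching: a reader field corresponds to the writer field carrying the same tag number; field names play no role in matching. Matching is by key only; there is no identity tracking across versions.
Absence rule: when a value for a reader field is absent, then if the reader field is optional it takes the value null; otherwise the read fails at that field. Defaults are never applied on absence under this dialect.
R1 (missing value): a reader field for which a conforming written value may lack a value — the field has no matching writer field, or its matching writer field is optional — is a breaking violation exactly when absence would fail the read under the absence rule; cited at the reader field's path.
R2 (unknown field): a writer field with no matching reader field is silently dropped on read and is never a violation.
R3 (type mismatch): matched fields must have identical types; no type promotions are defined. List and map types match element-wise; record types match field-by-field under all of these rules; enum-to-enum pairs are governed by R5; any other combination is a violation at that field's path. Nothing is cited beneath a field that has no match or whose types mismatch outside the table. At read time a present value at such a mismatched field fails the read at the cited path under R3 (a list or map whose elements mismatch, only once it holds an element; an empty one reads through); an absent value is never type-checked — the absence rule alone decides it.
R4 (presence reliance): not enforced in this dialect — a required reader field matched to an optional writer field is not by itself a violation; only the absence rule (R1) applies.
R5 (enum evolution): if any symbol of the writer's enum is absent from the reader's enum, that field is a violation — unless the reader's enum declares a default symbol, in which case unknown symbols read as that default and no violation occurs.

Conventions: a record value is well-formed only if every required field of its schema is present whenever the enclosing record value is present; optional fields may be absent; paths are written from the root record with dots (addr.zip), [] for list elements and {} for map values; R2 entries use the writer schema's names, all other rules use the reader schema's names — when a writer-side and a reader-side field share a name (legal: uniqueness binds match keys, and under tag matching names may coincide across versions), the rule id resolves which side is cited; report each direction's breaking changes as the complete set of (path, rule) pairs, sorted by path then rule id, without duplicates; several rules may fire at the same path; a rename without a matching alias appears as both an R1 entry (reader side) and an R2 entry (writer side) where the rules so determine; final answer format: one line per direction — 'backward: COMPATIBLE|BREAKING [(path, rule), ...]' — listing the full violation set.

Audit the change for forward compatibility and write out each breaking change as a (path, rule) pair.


forward: BREAKING [(codes, R1), (contact.primary, R3)]

the writer's type comes first in each Order pair
forward pass over Order, reader schema v1, writer schema v2:
  writer optional, State -> State: reader tier maps from writer role
  codes: no writer-side match
  writer optional, Money -> Money: reader contact maps from writer contact
  writer optional, string -> string: reader street maps from writer street
  writer required, int64 -> int64: reader zip maps from writer zip
  balance: no writer-side match
  contact.payload: no writer-side match
  writer required, int32 -> bool: reader contact.primary maps from writer contact.primary
  rule R1 violated at codes
  rule R3 violated at contact.primary
  => forward: BREAKING (2)
checking off the Order differences that do not matter here:
  removed field payload from record Money (its key 2 joins the reserved list) -> fires no rule on Order, leaving the asked answer as it is
  renamed field tier to role in record Order -> fires no rule on Order, leaving the asked answer as it is
  removed field balance from record Order -> fires no rule on Order, leaving the asked answer as it is


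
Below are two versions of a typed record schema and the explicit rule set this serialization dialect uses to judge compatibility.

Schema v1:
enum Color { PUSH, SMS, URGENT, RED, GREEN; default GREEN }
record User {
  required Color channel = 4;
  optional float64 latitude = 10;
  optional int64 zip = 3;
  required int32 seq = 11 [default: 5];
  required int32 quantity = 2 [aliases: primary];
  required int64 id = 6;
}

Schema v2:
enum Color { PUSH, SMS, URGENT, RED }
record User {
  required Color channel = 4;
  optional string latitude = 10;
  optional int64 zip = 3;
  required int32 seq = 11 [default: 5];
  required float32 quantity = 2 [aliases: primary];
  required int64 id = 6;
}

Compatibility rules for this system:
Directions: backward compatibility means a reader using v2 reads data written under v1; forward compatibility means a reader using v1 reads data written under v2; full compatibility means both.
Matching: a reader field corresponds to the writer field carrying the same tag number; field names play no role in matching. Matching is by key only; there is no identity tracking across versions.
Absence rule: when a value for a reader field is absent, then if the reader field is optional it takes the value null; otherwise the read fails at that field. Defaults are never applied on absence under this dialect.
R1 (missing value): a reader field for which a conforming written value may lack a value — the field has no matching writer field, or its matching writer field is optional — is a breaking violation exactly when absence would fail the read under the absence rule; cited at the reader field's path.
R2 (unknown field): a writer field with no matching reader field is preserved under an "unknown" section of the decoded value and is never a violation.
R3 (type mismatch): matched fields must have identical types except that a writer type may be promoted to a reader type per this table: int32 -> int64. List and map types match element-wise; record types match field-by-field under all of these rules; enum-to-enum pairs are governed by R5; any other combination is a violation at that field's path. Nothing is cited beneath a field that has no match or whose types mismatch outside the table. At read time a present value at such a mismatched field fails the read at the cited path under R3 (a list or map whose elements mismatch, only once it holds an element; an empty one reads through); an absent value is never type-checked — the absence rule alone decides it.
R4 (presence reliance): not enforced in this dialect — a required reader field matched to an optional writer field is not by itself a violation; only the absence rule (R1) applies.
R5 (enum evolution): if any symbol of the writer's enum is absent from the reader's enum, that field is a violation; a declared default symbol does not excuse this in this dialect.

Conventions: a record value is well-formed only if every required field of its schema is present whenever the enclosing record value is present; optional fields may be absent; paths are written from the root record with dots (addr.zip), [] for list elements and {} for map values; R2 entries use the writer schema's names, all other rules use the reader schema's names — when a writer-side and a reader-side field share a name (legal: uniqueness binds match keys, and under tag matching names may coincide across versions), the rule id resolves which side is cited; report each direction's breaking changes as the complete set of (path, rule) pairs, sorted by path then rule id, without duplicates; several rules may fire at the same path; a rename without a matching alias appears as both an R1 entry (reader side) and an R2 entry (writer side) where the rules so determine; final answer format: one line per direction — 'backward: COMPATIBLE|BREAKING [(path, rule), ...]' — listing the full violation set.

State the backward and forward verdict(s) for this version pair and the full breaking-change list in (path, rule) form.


backward: BREAKING [(channel, R5), (latitude, R3), (quantity, R3)]; forward: BREAKING [(latitude, R3), (quantity, R3)]

in User below, arrows point writer -> reader
backward for User (reader v2, writer v1):
  channel: Color -> Color, writer required; from channel
  latitude: float64 -> string, writer optional; from latitude
  zip: int64 -> int64, writer optional; from zip
  seq: int32 -> int32, writer required; from seq
  quantity: int32 -> float32, writer required; from quantity
  id: int64 -> int64, writer required; from id
  rule R5 violated at channel
  rule R3 violated at latitude
  rule R3 violated at quantity
  backward on User therefore BREAKING (3)
forward for User (reader v1, writer v2):
  channel: Color -> Color, writer required; from channel
  latitude: string -> float64, writer optional; from latitude
  zip: int64 -> int64, writer optional; from zip
  seq: int32 -> int32, writer required; from seq
  quantity: float32 -> int32, writer required; from quantity
  id: int64 -> int64, writer required; from id
  rule R3 violated at latitude
  rule R3 violated at quantity
  forward on User therefore BREAKING (2)


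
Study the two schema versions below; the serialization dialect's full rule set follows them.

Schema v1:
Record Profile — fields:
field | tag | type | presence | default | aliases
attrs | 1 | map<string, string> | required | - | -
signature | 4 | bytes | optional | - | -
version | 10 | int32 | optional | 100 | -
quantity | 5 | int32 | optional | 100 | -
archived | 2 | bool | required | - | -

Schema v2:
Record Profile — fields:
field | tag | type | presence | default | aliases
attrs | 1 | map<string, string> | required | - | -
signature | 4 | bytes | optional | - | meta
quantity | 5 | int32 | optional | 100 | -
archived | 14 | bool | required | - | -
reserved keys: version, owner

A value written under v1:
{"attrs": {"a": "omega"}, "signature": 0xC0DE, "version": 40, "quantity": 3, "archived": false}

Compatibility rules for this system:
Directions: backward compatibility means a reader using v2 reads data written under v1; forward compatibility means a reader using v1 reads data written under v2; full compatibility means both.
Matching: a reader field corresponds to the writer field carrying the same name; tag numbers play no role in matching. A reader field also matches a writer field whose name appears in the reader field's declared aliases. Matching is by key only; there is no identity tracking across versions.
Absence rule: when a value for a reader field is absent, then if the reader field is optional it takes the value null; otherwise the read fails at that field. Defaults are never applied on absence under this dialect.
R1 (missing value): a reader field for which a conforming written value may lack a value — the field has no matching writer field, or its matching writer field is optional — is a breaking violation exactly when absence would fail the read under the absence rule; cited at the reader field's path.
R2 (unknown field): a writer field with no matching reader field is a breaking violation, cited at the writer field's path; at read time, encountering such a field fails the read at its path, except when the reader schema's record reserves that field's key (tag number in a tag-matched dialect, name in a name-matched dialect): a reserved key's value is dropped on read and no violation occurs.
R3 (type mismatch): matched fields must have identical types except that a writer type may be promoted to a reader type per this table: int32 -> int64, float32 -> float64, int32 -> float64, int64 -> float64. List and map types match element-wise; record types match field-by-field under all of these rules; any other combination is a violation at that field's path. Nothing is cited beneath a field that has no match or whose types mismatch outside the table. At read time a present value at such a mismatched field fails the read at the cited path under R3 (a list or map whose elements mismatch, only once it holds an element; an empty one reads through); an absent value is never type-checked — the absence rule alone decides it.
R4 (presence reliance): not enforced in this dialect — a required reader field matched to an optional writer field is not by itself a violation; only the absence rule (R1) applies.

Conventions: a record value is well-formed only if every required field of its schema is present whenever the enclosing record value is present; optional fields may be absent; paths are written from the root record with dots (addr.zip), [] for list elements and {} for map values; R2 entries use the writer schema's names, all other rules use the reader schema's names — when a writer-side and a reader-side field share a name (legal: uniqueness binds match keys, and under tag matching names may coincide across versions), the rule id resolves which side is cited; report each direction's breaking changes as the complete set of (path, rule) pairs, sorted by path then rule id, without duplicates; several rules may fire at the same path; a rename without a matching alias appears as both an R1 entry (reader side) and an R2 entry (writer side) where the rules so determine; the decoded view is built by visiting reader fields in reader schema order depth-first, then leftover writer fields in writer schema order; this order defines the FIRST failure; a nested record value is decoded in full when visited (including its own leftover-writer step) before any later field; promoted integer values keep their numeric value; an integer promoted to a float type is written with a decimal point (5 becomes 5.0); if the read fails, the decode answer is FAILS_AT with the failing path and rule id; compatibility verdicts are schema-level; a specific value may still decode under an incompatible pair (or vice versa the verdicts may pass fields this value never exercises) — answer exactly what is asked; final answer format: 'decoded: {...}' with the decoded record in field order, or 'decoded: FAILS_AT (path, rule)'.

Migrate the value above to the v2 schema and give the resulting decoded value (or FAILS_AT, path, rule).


the writer's type comes first in each Profile pair
decoding the Profile value with the v2 reader:
  attrs := {"a": "omega"}
  signature := 0xC0DE
  quantity := 3
  archived := false
  writer version: reserved -> dropped
  => decoded: {"attrs": {"a": "omega"}, "signature": 0xC0DE, "quantity": 3, "archived": false}
checking off the Profile differences that do not matter here:
  field archived in record Profile: tag 2 changed to 14 -> inert under this dialect — no rule fires on Profile and the result does not move

decoded: {"attrs": {"a": "omega"}, "signature": 0xC0DE, "quantity": 3, "archived": false}


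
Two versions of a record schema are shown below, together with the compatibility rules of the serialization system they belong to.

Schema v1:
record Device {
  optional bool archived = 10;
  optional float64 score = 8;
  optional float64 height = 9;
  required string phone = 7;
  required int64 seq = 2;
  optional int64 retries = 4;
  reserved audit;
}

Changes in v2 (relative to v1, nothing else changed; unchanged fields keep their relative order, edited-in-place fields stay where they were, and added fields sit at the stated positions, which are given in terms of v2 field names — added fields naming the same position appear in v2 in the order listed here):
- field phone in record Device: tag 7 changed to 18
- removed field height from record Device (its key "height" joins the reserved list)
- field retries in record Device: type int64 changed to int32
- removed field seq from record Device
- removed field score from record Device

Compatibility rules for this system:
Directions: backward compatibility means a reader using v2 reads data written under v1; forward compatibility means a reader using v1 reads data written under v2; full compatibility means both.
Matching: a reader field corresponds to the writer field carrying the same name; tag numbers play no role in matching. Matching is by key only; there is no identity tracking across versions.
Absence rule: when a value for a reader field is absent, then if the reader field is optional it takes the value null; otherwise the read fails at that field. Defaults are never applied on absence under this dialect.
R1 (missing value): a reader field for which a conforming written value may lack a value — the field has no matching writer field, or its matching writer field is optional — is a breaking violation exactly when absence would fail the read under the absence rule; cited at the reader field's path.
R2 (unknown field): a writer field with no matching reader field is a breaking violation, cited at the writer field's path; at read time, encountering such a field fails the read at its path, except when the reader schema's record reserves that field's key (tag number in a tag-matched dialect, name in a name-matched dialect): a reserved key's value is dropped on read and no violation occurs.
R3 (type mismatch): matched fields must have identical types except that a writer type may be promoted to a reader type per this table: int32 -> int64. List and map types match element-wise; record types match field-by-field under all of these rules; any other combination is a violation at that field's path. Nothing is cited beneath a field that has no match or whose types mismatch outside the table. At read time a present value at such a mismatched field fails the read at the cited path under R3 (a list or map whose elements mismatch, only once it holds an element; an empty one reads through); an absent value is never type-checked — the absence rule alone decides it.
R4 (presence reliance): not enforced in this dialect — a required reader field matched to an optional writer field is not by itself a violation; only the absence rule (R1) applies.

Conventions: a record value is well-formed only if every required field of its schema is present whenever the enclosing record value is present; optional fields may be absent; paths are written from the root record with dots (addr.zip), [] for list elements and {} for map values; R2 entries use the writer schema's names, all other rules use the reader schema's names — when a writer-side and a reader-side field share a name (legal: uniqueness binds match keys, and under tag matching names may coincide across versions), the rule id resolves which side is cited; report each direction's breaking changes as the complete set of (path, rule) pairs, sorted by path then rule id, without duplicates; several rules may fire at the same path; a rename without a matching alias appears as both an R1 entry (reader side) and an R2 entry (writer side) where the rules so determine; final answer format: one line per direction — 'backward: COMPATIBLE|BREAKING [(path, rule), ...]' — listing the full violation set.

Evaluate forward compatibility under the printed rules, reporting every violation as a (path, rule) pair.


forward: BREAKING [(seq, R1)]

the writer's type comes first in each Device pair
checking forward for Device: reader v1 against writer v2:
  writer optional, bool -> bool: reader archived maps from writer archived
  score has no writer counterpart
  height has no writer counterpart
  writer required, string -> string: reader phone maps from writer phone
  seq has no writer counterpart
  writer optional, int32 -> int64: reader retries maps from writer retries
  rule R1 violated at seq
  forward on Device therefore BREAKING (1)
remaining Device differences; none change what is asked:
  field phone in record Device: tag 7 changed to 18 -> inert for the asked Device verdict: nothing fires
  removed field height from record Device (its key "height" joins the reserved list) -> inert for the asked Device verdict: nothing fires
  field retries in record Device: type int64 changed to int32 -> its effect on Device is confined to the backward direction, not asked
  removed field score from record Device -> its effect on Device is confined to the backward direction, not asked


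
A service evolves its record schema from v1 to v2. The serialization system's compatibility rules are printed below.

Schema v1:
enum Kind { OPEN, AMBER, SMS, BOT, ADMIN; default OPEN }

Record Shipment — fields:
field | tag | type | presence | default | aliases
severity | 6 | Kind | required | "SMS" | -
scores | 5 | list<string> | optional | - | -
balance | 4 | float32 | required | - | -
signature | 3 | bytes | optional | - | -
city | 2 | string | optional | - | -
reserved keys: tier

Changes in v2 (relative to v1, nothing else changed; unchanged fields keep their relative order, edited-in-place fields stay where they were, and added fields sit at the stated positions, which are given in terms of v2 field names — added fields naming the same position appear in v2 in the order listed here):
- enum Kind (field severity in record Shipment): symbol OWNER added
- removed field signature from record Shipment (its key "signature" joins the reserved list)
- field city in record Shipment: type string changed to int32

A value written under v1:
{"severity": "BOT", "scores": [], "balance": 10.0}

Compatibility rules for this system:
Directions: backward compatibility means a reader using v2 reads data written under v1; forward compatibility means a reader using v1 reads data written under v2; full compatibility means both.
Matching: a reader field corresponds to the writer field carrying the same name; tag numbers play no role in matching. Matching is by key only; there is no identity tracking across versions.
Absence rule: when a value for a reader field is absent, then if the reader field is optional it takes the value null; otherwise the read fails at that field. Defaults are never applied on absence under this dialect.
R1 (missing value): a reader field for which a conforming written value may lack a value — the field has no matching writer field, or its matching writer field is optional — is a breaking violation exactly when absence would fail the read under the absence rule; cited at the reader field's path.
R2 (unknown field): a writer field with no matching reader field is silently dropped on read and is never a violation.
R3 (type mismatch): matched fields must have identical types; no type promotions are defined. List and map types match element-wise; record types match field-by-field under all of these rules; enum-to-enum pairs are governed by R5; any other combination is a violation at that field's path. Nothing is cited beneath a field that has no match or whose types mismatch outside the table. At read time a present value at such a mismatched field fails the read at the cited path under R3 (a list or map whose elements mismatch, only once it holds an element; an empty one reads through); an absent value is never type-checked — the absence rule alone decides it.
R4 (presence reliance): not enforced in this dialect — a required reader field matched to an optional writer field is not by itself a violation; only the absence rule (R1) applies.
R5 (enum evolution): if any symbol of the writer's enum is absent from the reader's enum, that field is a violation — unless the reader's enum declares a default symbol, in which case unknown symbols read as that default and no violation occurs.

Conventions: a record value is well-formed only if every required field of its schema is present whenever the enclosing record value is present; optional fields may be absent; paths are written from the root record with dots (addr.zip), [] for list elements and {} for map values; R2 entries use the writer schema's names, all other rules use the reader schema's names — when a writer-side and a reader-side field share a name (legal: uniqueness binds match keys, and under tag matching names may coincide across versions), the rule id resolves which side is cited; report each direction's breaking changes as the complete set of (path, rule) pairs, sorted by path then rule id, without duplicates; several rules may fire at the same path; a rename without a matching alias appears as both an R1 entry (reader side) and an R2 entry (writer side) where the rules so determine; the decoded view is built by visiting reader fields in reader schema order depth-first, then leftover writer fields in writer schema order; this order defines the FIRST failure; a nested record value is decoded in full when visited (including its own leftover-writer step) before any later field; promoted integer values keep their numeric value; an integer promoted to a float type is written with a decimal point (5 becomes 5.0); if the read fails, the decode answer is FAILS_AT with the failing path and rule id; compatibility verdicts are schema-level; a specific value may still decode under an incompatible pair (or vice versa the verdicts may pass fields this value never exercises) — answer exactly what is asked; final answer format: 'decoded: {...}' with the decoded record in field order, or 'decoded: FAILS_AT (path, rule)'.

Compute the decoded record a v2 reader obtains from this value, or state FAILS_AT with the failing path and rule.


decoded: {"severity": "BOT", "scores": [], "balance": 10.0, "city": null}

the writer's type comes first in each Shipment pair
decoding the Shipment value with the v2 reader:
  severity := "BOT"
  scores := []
  balance := 10.0
  city := null (not supplied -> null)
  => decoded: {"severity": "BOT", "scores": [], "balance": 10.0, "city": null}
ruling out the remaining Shipment differences:
  enum Kind (field severity in record Shipment): symbol OWNER added -> no rule fires on it and the decoded Shipment view is identical with or without it
  field city in record Shipment: type string changed to int32 -> a verdict-level change on Shipment — the shown value reads the same


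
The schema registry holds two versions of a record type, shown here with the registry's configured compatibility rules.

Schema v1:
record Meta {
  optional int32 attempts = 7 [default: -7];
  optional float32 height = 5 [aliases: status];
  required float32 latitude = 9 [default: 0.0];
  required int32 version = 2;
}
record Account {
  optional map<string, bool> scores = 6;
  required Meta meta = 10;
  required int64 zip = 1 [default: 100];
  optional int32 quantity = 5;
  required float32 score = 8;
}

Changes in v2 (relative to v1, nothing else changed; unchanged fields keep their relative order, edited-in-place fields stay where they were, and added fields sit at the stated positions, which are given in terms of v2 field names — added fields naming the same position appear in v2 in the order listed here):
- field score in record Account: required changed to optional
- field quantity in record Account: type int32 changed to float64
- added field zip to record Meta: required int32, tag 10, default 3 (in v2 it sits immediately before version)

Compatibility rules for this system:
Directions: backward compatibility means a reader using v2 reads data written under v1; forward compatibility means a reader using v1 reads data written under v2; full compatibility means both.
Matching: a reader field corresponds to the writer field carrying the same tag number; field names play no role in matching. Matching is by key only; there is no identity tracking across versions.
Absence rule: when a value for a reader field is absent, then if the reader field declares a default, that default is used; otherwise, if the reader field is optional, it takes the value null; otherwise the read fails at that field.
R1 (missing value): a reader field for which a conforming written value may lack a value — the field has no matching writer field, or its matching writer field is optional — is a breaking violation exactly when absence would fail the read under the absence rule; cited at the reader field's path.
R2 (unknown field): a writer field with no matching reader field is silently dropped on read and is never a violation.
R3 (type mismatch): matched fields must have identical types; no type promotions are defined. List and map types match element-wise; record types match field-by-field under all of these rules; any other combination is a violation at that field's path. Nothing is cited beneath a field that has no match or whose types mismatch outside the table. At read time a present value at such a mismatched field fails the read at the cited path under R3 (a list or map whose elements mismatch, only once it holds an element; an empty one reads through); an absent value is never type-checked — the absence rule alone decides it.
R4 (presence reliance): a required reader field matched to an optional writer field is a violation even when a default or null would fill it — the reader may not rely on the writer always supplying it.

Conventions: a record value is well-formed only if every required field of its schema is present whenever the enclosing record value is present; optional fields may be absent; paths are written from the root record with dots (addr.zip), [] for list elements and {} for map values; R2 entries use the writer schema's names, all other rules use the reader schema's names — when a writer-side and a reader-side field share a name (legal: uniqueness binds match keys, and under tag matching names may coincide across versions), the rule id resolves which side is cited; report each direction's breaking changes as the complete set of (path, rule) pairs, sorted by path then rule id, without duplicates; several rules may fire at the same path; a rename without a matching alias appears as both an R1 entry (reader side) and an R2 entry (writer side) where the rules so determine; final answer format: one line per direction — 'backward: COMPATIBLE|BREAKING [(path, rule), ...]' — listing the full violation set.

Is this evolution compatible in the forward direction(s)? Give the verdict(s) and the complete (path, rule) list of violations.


the writer's type comes first in each Account pair
forward for Account (reader v1, writer v2):
  map<string, bool> -> map<string, bool>, writer optional: scores aligns to scores
  Meta -> Meta, writer required: meta aligns to meta
  int64 -> int64, writer required: zip aligns to zip
  float64 -> int32, writer optional: quantity aligns to quantity
  float32 -> float32, writer optional: score aligns to score
  int32 -> int32, writer optional: meta.attempts aligns to meta.attempts
  float32 -> float32, writer optional: meta.height aligns to meta.height
  float32 -> float32, writer required: meta.latitude aligns to meta.latitude
  int32 -> int32, writer required: meta.version aligns to meta.version
  writer meta.zip: unknown to reader
  rule R3 violated at quantity
  rule R1 violated at score
  rule R4 violated at score
  => forward: BREAKING (3)
remaining Account differences; none change what is asked:
  added field zip to record Meta: required int32, tag 10, default 3 (in v2 it sits immediately before version) -> fires no rule on Account, leaving the asked answer as it is

forward: BREAKING [(quantity, R3), (score, R1), (score, R4)]


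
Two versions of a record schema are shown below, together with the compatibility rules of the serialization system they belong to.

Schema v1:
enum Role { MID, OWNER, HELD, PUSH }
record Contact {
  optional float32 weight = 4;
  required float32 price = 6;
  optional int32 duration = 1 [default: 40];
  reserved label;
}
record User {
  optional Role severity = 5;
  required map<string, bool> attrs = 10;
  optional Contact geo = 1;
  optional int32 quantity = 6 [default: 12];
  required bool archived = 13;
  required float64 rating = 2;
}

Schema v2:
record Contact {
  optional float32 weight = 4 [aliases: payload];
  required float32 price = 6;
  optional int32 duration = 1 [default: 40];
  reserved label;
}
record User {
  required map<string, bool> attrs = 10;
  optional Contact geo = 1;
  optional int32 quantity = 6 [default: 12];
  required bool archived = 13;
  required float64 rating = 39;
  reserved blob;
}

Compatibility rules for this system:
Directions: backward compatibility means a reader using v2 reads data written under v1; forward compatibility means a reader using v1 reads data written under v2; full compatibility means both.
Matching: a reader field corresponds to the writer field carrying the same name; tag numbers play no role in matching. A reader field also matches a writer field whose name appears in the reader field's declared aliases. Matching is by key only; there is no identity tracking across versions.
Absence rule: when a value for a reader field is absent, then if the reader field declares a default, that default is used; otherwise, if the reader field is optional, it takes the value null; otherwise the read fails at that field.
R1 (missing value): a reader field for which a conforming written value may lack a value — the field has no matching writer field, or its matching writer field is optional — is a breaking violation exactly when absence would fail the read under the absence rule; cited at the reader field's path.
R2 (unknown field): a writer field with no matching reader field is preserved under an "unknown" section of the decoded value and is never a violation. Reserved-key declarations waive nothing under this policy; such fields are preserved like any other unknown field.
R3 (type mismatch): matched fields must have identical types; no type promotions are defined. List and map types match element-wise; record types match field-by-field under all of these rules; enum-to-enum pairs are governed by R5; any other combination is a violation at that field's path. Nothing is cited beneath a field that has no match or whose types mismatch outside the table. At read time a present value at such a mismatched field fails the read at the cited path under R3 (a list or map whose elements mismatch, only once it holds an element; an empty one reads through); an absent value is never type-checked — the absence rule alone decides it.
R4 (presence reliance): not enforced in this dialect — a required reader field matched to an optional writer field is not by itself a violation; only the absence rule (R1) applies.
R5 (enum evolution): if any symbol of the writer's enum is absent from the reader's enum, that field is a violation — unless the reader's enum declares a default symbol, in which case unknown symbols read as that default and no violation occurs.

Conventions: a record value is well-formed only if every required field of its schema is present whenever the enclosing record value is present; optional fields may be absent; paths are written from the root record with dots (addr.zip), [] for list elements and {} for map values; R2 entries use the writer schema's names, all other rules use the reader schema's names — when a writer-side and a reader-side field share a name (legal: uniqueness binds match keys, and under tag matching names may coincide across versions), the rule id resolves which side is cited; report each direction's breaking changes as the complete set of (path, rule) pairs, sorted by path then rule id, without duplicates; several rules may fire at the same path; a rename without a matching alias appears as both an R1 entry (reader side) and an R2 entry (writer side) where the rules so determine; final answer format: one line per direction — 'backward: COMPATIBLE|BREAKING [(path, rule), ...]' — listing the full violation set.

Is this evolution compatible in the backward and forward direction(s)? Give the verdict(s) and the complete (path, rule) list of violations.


backward: COMPATIBLE []; forward: COMPATIBLE []

in User below, arrows point writer -> reader
checking backward for User: reader v2 against writer v1:
  attrs: map<string, bool> -> map<string, bool>, writer required; from attrs
  geo: Contact -> Contact, writer optional; from geo
  quantity: int32 -> int32, writer optional; from quantity
  archived: bool -> bool, writer required; from archived
  rating: float64 -> float64, writer required; from rating
  severity (writer side), unknown to reader
  geo.weight: float32 -> float32, writer optional; from geo.weight
  geo.price: float32 -> float32, writer required; from geo.price
  geo.duration: int32 -> int32, writer optional; from geo.duration
  nothing fires on User: backward is COMPATIBLE
checking forward for User: reader v1 against writer v2:
  no writer field matches reader severity
  attrs: map<string, bool> -> map<string, bool>, writer required; from attrs
  geo: Contact -> Contact, writer optional; from geo
  quantity: int32 -> int32, writer optional; from quantity
  archived: bool -> bool, writer required; from archived
  rating: float64 -> float64, writer required; from rating
  geo.weight: float32 -> float32, writer optional; from geo.weight
  geo.price: float32 -> float32, writer required; from geo.price
  geo.duration: int32 -> int32, writer optional; from geo.duration
  nothing fires on User: forward is COMPATIBLE


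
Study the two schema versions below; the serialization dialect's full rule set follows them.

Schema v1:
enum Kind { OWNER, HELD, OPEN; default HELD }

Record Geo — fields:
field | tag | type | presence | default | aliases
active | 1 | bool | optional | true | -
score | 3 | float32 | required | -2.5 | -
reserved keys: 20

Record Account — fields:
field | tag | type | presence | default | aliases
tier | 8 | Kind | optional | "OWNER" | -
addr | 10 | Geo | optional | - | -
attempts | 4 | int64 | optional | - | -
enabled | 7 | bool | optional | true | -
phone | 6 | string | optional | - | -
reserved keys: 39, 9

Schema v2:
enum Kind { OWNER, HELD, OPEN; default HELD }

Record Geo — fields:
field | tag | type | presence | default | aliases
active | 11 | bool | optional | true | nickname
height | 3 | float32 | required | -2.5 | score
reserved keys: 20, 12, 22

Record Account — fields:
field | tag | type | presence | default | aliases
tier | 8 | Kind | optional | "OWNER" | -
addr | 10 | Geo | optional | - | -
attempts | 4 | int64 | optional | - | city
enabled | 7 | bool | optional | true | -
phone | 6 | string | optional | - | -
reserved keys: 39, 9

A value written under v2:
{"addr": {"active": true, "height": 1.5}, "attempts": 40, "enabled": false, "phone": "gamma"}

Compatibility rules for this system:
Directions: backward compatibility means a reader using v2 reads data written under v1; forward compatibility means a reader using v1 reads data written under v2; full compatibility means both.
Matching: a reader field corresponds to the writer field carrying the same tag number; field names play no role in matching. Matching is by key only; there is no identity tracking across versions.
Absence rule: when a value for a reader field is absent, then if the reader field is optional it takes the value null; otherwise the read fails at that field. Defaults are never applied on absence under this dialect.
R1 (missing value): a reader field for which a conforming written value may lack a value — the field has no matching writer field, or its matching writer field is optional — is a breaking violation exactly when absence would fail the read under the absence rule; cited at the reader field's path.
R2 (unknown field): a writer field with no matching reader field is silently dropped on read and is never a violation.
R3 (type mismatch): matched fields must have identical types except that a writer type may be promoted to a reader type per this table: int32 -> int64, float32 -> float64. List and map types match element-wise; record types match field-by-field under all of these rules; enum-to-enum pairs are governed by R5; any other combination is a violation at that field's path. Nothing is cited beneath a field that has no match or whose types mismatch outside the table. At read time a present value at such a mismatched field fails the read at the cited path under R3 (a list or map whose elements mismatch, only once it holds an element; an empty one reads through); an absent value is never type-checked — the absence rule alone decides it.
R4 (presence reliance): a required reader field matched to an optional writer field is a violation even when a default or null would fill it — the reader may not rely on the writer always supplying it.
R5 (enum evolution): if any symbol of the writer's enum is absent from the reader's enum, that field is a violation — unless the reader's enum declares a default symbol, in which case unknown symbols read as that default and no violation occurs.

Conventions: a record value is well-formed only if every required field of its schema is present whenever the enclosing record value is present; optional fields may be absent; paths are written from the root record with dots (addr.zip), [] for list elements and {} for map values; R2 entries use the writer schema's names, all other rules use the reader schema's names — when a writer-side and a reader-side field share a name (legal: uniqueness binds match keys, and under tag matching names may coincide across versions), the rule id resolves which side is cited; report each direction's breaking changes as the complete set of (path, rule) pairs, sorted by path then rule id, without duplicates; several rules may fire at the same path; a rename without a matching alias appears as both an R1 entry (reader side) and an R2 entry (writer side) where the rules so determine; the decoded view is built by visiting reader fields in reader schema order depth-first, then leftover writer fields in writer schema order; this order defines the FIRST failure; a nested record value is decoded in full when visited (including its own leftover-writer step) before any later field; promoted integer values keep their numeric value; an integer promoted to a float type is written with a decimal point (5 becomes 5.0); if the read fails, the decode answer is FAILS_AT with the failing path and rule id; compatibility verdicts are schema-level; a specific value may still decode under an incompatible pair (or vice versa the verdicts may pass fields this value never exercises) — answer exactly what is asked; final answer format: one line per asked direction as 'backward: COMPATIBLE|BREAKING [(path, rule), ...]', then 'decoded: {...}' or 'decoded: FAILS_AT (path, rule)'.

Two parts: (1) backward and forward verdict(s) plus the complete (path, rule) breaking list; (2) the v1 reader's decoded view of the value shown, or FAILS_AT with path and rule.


in Account below, arrows point writer -> reader
checking backward for Account: reader v2 against writer v1:
  tier: paired with writer tier (Kind -> Kind; writer optional)
  addr: paired with writer addr (Geo -> Geo; writer optional)
  attempts: paired with writer attempts (int64 -> int64; writer optional)
  enabled: paired with writer enabled (bool -> bool; writer optional)
  phone: paired with writer phone (string -> string; writer optional)
  addr.active: no writer-side match
  addr.height: paired with writer addr.score (float32 -> float32; writer required)
  leftover writer field: addr.active
  => backward verdict for Account: COMPATIBLE, no violations
checking forward for Account: reader v1 against writer v2:
  tier: paired with writer tier (Kind -> Kind; writer optional)
  addr: paired with writer addr (Geo -> Geo; writer optional)
  attempts: paired with writer attempts (int64 -> int64; writer optional)
  enabled: paired with writer enabled (bool -> bool; writer optional)
  phone: paired with writer phone (string -> string; writer optional)
  addr.active: no writer-side match
  addr.score: paired with writer addr.height (float32 -> float32; writer required)
  leftover writer field: addr.active
  => forward verdict for Account: COMPATIBLE, no violations
decode (reader v1):
  tier := null (absent, optional -> null)
  addr.active := null (absent, optional -> null)
  addr.score := 1.5 (from writer height)
  writer addr.active: unknown -> dropped
  attempts := 40
  enabled := false
  phone := "gamma"
  => decoded: {"tier": null, "addr": {"active": null, "score": 1.5}, "attempts": 40, "enabled": false, "phone": "gamma"}

backward: COMPATIBLE []; forward: COMPATIBLE []; decoded: {"tier": null, "addr": {"active": null, "score": 1.5}, "attempts": 40, "enabled": false, "phone": "gamma"}
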